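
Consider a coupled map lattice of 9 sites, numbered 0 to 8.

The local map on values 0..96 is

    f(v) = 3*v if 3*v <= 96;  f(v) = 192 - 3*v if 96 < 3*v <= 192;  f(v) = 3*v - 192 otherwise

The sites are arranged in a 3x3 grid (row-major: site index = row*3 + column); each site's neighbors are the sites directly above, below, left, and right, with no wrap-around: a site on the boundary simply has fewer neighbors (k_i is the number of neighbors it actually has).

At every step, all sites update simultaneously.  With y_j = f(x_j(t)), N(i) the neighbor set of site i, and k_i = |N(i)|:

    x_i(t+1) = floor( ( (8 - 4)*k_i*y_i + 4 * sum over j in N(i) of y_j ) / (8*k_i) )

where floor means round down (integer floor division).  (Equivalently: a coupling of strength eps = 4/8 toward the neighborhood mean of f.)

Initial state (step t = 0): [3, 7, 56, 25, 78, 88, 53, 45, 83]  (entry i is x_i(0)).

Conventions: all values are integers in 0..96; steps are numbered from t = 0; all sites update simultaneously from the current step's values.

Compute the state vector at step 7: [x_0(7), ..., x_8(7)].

Answer: [47, 35, 38, 58, 54, 65, 56, 52, 66]

Derivation:
t=0: [3, 7, 56, 25, 78, 88, 53, 45, 83]
t=1: [28, 23, 35, 51, 49, 56, 49, 50, 60]
t=2: [69, 70, 66, 48, 44, 36, 42, 38, 22]
t=3: [24, 22, 28, 47, 58, 64, 64, 71, 73]
t=4: [65, 62, 58, 40, 26, 21, 18, 18, 18]
t=5: [21, 19, 26, 58, 63, 56, 58, 58, 56]
t=6: [50, 52, 59, 23, 16, 29, 18, 16, 22]
t=7: [47, 35, 38, 58, 54, 65, 56, 52, 66]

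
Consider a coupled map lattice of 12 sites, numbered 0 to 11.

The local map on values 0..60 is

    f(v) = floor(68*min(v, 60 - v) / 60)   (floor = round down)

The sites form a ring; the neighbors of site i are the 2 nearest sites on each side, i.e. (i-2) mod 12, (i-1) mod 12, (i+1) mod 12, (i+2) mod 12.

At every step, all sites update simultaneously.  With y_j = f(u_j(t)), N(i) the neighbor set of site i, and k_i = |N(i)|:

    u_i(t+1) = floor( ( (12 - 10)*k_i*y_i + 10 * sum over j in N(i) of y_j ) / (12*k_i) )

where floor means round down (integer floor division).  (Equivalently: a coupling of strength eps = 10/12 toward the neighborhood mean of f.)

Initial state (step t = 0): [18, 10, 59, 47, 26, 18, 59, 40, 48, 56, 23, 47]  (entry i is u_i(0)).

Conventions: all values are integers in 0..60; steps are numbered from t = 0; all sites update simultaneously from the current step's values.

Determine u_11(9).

Simulating step by step:
t=0: [18, 10, 59, 47, 26, 18, 59, 40, 48, 56, 23, 47]
t=1: [14, 12, 15, 15, 12, 17, 17, 11, 13, 16, 14, 15]
t=2: [15, 15, 14, 15, 17, 15, 15, 16, 15, 15, 15, 15]
t=3: [16, 16, 17, 17, 16, 17, 17, 17, 17, 17, 17, 17]
t=4: [18, 18, 18, 18, 18, 18, 18, 19, 19, 19, 18, 18]
t=5: [20, 20, 20, 20, 20, 20, 20, 20, 20, 20, 20, 20]
t=6: [22, 22, 22, 22, 22, 22, 22, 22, 22, 22, 22, 22]
t=7: [24, 24, 24, 24, 24, 24, 24, 24, 24, 24, 24, 24]
t=8: [27, 27, 27, 27, 27, 27, 27, 27, 27, 27, 27, 27]
t=9: [30, 30, 30, 30, 30, 30, 30, 30, 30, 30, 30, 30]

Answer: u_11(9) = 30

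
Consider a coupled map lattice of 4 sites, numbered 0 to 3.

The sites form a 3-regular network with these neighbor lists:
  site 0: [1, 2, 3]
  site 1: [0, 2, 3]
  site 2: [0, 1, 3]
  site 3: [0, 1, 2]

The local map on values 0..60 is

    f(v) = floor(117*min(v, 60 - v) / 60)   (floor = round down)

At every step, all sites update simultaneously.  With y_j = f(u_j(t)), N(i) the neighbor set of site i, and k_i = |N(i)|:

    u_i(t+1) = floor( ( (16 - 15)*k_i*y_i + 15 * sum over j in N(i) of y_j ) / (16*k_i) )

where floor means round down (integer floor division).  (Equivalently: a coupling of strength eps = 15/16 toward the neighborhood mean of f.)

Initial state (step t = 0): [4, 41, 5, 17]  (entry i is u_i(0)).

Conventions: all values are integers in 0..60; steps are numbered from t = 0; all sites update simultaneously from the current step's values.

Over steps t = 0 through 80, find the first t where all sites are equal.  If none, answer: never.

Answer: 5
Key observation: Synchronization is absorbing here: once all sites are equal they stay equal, and step 5 is the first all-equal step.

Derivation:
t=0: [4, 41, 5, 17]  (not all equal)
t=1: [25, 17, 24, 18]  (not all equal)
t=2: [38, 42, 39, 41]  (not all equal)
t=3: [37, 39, 38, 38]  (not all equal)
t=4: [41, 42, 42, 42]  (not all equal)
t=5: [35, 35, 35, 35]  (all equal)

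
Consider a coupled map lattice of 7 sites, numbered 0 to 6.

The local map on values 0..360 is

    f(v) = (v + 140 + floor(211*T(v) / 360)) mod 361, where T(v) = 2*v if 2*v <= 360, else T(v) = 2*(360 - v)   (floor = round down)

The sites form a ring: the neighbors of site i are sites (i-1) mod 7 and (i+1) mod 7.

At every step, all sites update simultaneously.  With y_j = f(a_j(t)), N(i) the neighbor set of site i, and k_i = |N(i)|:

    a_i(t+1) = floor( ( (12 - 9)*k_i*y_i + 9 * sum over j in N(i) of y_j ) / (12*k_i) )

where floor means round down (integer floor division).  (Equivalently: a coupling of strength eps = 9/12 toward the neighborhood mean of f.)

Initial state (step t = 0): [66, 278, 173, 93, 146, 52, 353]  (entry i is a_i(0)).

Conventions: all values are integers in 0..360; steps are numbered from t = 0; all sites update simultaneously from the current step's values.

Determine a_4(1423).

Answer: a_4(1423) = 333
Key observation: The state at step 31, [333, 333, 333, 333, 333, 333, 333], reappears at step 34: the system is in a cycle of period 3 from step 31 on.  Therefore the state at step 1423 equals the state at step 31 + ((1423 - 31) mod 3) = 31, which is [333, 333, 333, 333, 333, 333, 333].

Derivation:
t=0: [66, 278, 173, 93, 146, 52, 353]
t=1: [180, 202, 224, 179, 246, 151, 235]
t=2: [164, 166, 165, 161, 142, 146, 143]
t=3: [119, 136, 134, 116, 105, 90, 108]
t=4: [41, 58, 56, 36, 138, 91, 142]
t=5: [189, 250, 246, 181, 227, 146, 234]
t=6: [160, 161, 161, 161, 139, 144, 139]
t=7: [109, 127, 128, 110, 102, 82, 101]
t=8: [158, 40, 40, 25, 125, 214, 214]
t=9: [176, 187, 214, 152, 146, 121, 148]
t=10: [140, 163, 144, 124, 80, 83, 100]
t=11: [204, 98, 90, 163, 216, 331, 240]
t=12: [232, 275, 265, 220, 144, 156, 155]
t=13: [140, 156, 157, 133, 127, 106, 133]
t=14: [89, 105, 99, 82, 42, 47, 51]
t=15: [179, 259, 210, 299, 267, 240, 278]
t=16: [157, 163, 155, 156, 154, 155, 160]
t=17: [127, 121, 122, 114, 115, 118, 119]
t=18: [42, 47, 36, 33, 29, 33, 42]
t=19: [235, 228, 224, 210, 208, 215, 223]
t=20: [161, 161, 162, 163, 163, 163, 161]
t=21: [128, 128, 130, 131, 133, 131, 129]
t=22: [57, 58, 60, 63, 64, 63, 59]
t=23: [265, 266, 270, 274, 276, 274, 269]
t=24: [154, 154, 154, 153, 153, 153, 154]
t=25: [113, 113, 112, 111, 111, 111, 112]
t=26: [23, 23, 22, 20, 20, 20, 22]
t=27: [188, 188, 186, 184, 183, 184, 186]
t=28: [168, 168, 168, 168, 169, 168, 168]
t=29: [143, 143, 143, 144, 143, 144, 143]
t=30: [89, 89, 89, 89, 90, 89, 89]
t=31: [333, 333, 333, 333, 333, 333, 333]
t=32: [143, 143, 143, 143, 143, 143, 143]
t=33: [89, 89, 89, 89, 89, 89, 89]
t=34: [333, 333, 333, 333, 333, 333, 333]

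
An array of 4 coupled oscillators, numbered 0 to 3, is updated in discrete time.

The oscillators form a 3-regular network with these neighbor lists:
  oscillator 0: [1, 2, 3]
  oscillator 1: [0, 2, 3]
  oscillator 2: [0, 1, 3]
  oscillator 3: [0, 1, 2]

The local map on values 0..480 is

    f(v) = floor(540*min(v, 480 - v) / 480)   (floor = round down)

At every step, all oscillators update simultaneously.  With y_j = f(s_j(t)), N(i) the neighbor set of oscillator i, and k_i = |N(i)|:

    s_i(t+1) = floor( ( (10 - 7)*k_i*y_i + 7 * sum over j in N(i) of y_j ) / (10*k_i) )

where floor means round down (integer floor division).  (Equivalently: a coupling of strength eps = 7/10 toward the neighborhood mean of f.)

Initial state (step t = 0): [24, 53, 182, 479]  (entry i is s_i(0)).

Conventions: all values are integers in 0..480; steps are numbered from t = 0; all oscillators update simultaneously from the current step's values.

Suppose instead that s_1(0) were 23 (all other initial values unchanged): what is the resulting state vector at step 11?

Simulating step by step:
t=0: [24, 23, 182, 479]
t=1: [61, 61, 73, 60]
t=2: [71, 71, 71, 70]
t=3: [78, 78, 78, 78]
t=4: [87, 87, 87, 87]
t=5: [97, 97, 97, 97]
t=6: [109, 109, 109, 109]
t=7: [122, 122, 122, 122]
t=8: [137, 137, 137, 137]
t=9: [154, 154, 154, 154]
t=10: [173, 173, 173, 173]
t=11: [194, 194, 194, 194]

Answer: [194, 194, 194, 194]
Key observation: This trace re-runs the system from the modified initial state.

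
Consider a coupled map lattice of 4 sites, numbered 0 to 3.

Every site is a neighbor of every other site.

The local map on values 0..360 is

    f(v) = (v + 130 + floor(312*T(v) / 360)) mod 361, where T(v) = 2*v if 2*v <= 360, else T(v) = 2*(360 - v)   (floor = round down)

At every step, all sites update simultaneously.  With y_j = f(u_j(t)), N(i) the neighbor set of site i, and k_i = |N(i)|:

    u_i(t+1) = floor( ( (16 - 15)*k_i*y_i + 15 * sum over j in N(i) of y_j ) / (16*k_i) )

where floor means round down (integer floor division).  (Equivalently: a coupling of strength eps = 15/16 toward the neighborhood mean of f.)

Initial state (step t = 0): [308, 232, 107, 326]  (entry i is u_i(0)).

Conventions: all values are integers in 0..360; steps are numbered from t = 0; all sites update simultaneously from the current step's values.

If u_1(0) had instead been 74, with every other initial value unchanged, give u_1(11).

Simulating step by step:
t=0: [308, 74, 107, 326]
t=1: [181, 139, 207, 184]
t=2: [218, 246, 223, 218]
t=3: [225, 230, 226, 225]
t=4: [226, 227, 226, 226]
t=5: [226, 226, 226, 226]
t=6: [227, 227, 227, 227]
t=7: [226, 226, 226, 226]
t=8: [227, 227, 227, 227]
t=9: [226, 226, 226, 226]
t=10: [227, 227, 227, 227]
t=11: [226, 226, 226, 226]

Answer: u_1(11) = 226
Key observation: This trace re-runs the system from the modified initial state.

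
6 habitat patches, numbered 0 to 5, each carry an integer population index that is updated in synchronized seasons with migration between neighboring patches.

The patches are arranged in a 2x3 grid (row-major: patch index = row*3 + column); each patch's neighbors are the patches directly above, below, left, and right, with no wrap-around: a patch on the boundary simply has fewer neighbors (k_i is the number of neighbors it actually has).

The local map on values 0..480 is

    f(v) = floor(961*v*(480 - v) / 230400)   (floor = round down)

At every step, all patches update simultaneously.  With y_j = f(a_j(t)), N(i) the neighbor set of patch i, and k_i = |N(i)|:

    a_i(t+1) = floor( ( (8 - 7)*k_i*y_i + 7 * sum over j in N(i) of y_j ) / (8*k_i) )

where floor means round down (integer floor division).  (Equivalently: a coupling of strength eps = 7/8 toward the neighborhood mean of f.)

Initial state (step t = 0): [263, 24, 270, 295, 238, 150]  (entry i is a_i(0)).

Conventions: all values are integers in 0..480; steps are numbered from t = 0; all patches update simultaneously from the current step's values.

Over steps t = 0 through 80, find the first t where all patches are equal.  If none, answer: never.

Simulating step by step:
t=0: [263, 24, 270, 295, 238, 150]  (not all equal)
t=1: [148, 213, 139, 237, 169, 234]  (not all equal)
t=2: [234, 210, 233, 215, 236, 212]  (not all equal)
t=3: [236, 239, 236, 239, 236, 239]  (not all equal)
t=4: [240, 240, 240, 240, 240, 240]  (all equal)

Answer: 4
Key observation: Synchronization is absorbing here: once all patches are equal they stay equal, and step 4 is the first all-equal step.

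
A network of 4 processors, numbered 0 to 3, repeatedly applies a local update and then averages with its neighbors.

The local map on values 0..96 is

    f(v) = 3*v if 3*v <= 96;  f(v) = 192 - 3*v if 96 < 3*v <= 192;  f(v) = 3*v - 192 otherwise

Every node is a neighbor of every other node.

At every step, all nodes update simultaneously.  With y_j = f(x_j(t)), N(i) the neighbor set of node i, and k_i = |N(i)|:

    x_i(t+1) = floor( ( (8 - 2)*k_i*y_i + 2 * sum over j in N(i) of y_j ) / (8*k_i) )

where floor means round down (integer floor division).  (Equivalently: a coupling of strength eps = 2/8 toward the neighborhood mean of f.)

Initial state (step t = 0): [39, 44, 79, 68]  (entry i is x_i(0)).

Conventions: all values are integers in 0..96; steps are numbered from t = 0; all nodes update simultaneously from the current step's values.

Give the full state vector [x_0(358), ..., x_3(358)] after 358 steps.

Simulating step by step:
t=0: [39, 44, 79, 68]
t=1: [66, 56, 46, 24]
t=2: [17, 29, 49, 61]
t=3: [50, 74, 46, 22]
t=4: [44, 36, 52, 60]
t=5: [56, 72, 40, 24]
t=6: [32, 32, 64, 64]
t=7: [80, 80, 16, 16]
t=8: [48, 48, 48, 48]
t=9: [48, 48, 48, 48]

Answer: [48, 48, 48, 48]
Key observation: The state at step 8, [48, 48, 48, 48], reappears at step 9: the system is in a cycle of period 1 from step 8 on.  Therefore the state at step 358 equals the state at step 8 + ((358 - 8) mod 1) = 8, which is [48, 48, 48, 48].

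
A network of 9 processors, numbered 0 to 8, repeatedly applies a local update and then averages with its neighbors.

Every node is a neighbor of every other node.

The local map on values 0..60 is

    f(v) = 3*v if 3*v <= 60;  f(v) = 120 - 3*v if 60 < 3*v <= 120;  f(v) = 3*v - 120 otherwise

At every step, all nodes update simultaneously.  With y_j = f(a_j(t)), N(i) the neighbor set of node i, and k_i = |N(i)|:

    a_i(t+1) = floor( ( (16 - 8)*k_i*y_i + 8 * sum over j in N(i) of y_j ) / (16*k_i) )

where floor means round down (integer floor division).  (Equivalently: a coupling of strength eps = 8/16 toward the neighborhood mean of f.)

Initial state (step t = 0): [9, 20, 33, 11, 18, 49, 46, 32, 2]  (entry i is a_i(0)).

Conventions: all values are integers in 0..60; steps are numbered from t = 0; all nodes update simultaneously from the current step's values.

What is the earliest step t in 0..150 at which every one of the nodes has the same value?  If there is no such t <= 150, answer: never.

Answer: 16
Key observation: Synchronization is absorbing here: once all nodes are equal they stay equal, and step 16 is the first all-equal step.

Derivation:
t=0: [9, 20, 33, 11, 18, 49, 46, 32, 2]  (not all equal)
t=1: [28, 43, 26, 31, 40, 28, 24, 27, 19]  (not all equal)
t=2: [34, 22, 36, 30, 18, 34, 39, 35, 43]  (not all equal)
t=3: [21, 36, 18, 26, 36, 21, 14, 19, 17]  (not all equal)
t=4: [48, 29, 47, 42, 29, 48, 42, 48, 46]  (not all equal)
t=5: [22, 26, 21, 14, 26, 22, 14, 22, 19]  (not all equal)
t=6: [51, 46, 52, 46, 46, 51, 46, 51, 52]  (not all equal)
t=7: [29, 23, 30, 23, 23, 29, 23, 29, 30]  (not all equal)
t=8: [37, 45, 35, 45, 45, 37, 45, 37, 35]  (not all equal)
t=9: [11, 13, 13, 13, 13, 11, 13, 11, 13]  (not all equal)
t=10: [35, 37, 37, 37, 37, 35, 37, 35, 37]  (not all equal)
t=11: [12, 10, 10, 10, 10, 12, 10, 12, 10]  (not all equal)
t=12: [33, 31, 31, 31, 31, 33, 31, 33, 31]  (not all equal)
t=13: [23, 25, 25, 25, 25, 23, 25, 23, 25]  (not all equal)
t=14: [48, 46, 46, 46, 46, 48, 46, 48, 46]  (not all equal)
t=15: [21, 19, 19, 19, 19, 21, 19, 21, 19]  (not all equal)
t=16: [57, 57, 57, 57, 57, 57, 57, 57, 57]  (all equal)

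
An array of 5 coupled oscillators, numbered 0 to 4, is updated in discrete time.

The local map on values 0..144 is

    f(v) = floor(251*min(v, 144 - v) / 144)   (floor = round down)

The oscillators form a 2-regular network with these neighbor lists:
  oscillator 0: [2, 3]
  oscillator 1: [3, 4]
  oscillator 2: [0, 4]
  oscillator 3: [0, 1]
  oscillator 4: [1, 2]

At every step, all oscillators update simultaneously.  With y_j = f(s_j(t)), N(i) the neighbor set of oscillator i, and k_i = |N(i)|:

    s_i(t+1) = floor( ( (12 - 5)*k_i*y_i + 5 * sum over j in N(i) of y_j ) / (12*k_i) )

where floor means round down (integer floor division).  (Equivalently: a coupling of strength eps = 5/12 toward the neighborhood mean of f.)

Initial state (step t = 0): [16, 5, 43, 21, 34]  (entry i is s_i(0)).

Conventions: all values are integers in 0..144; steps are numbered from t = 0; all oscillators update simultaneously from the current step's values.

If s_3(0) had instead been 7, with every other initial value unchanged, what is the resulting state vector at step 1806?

Answer: [115, 115, 115, 115, 115]
Key observation: The state at step 36, [115, 115, 115, 115, 115], reappears at step 41: the system is in a cycle of period 5 from step 36 on.  Therefore the state at step 1806 equals the state at step 36 + ((1806 - 36) mod 5) = 36, which is [115, 115, 115, 115, 115].

Derivation:
t=0: [16, 5, 43, 7, 34]
t=1: [33, 19, 61, 14, 51]
t=2: [60, 42, 92, 32, 80]
t=3: [90, 77, 97, 68, 98]
t=4: [96, 108, 83, 112, 87]
t=5: [81, 68, 99, 62, 92]
t=6: [102, 110, 86, 110, 93]
t=7: [75, 65, 92, 61, 84]
t=8: [110, 109, 99, 110, 102]
t=9: [62, 63, 73, 59, 71]
t=10: [109, 110, 119, 104, 120]
t=11: [58, 57, 46, 65, 45]
t=12: [99, 97, 83, 107, 82]
t=13: [80, 83, 100, 70, 101]
t=14: [106, 102, 82, 116, 81]
t=15: [71, 75, 99, 56, 101]
t=16: [108, 105, 86, 107, 84]
t=17: [70, 74, 93, 64, 95]
t=18: [112, 112, 94, 115, 93]
t=19: [60, 60, 80, 52, 80]
t=20: [102, 102, 109, 95, 109]
t=21: [73, 73, 63, 80, 63]
t=22: [117, 117, 111, 116, 111]
t=23: [49, 49, 54, 47, 54]
t=24: [86, 86, 92, 82, 92]
t=25: [100, 100, 92, 105, 92]
t=26: [77, 77, 87, 70, 87]
t=27: [113, 113, 102, 119, 102]
t=28: [55, 55, 69, 47, 69]
t=29: [97, 97, 114, 86, 114]
t=30: [79, 79, 58, 92, 58]
t=31: [105, 105, 103, 99, 103]
t=32: [70, 70, 70, 73, 70]
t=33: [122, 122, 122, 122, 122]
t=34: [38, 38, 38, 38, 38]
t=35: [66, 66, 66, 66, 66]
t=36: [115, 115, 115, 115, 115]
t=37: [50, 50, 50, 50, 50]
t=38: [87, 87, 87, 87, 87]
t=39: [99, 99, 99, 99, 99]
t=40: [78, 78, 78, 78, 78]
t=41: [115, 115, 115, 115, 115]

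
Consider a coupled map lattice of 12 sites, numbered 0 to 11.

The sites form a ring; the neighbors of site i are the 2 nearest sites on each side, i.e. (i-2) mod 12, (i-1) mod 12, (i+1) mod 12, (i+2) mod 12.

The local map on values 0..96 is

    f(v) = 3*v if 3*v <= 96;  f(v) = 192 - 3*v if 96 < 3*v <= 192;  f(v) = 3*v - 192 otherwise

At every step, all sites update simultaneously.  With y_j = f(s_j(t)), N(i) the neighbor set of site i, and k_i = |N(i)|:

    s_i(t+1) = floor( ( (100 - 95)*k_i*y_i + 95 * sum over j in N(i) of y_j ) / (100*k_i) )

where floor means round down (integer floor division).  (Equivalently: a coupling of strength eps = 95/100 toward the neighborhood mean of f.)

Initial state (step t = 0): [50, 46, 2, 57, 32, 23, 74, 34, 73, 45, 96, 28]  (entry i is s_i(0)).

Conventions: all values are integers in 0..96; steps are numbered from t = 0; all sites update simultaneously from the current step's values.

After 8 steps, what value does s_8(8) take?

Answer: s_8(8) = 69

Derivation:
t=0: [50, 46, 2, 57, 32, 23, 74, 34, 73, 45, 96, 28]
t=1: [59, 39, 50, 54, 34, 59, 68, 47, 66, 73, 54, 63]
t=2: [36, 25, 51, 54, 28, 44, 39, 16, 28, 22, 13, 35]
t=3: [61, 60, 66, 62, 52, 59, 69, 70, 58, 64, 78, 67]
t=4: [16, 7, 15, 16, 11, 18, 21, 12, 18, 20, 10, 15]
t=5: [35, 45, 37, 38, 51, 45, 45, 56, 47, 42, 50, 40]
t=6: [64, 78, 66, 59, 66, 49, 43, 56, 47, 48, 67, 63]
t=7: [14, 7, 15, 24, 30, 27, 33, 50, 36, 23, 24, 23]
t=8: [51, 55, 55, 59, 73, 74, 75, 79, 69, 66, 66, 51]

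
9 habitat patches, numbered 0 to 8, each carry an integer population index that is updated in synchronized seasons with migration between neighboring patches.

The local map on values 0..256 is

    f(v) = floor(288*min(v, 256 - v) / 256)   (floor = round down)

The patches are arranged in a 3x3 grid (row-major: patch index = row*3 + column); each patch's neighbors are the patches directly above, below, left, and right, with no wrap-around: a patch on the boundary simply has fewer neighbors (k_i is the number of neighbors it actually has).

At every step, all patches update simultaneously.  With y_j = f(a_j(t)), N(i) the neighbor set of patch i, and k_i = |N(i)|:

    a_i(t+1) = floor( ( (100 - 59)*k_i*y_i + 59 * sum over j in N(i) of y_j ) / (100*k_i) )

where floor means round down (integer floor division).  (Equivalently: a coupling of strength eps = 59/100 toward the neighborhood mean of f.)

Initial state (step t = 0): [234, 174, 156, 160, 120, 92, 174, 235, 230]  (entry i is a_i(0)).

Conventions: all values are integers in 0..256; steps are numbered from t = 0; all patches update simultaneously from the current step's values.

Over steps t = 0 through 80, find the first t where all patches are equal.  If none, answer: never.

Simulating step by step:
t=0: [234, 174, 156, 160, 120, 92, 174, 235, 230]  (not all equal)
t=1: [68, 91, 103, 93, 103, 96, 76, 59, 49]  (not all equal)
t=2: [91, 102, 109, 96, 103, 100, 85, 77, 73]  (not all equal)
t=3: [107, 113, 116, 105, 109, 108, 96, 92, 92]  (not all equal)
t=4: [121, 125, 126, 117, 119, 119, 109, 107, 108]  (not all equal)
t=5: [135, 138, 138, 130, 131, 132, 124, 123, 124]  (not all equal)
t=6: [136, 134, 134, 139, 138, 137, 139, 138, 138]  (not all equal)
t=7: [134, 135, 135, 131, 132, 133, 131, 131, 132]  (not all equal)
t=8: [137, 136, 136, 139, 138, 138, 140, 139, 139]  (not all equal)
t=9: [133, 134, 134, 131, 132, 132, 130, 131, 131]  (not all equal)
t=10: [138, 137, 137, 139, 139, 138, 140, 140, 139]  (not all equal)
t=11: [132, 132, 132, 131, 131, 131, 130, 130, 131]  (not all equal)
t=12: [139, 139, 139, 140, 140, 139, 140, 140, 140]  (not all equal)
t=13: [130, 130, 131, 130, 130, 130, 130, 130, 130]  (not all equal)
t=14: [141, 140, 140, 141, 141, 140, 141, 141, 141]  (not all equal)
t=15: [129, 129, 130, 129, 129, 129, 129, 129, 129]  (not all equal)
t=16: [142, 141, 141, 142, 142, 141, 142, 142, 142]  (not all equal)
t=17: [128, 128, 129, 128, 128, 128, 128, 128, 128]  (not all equal)
t=18: [144, 143, 143, 144, 144, 143, 144, 144, 144]  (not all equal)
t=19: [126, 126, 127, 126, 126, 126, 126, 126, 126]  (not all equal)
t=20: [141, 141, 141, 141, 141, 141, 141, 141, 141]  (all equal)

Answer: 20
Key observation: Synchronization is absorbing here: once all patches are equal they stay equal, and step 20 is the first all-equal step.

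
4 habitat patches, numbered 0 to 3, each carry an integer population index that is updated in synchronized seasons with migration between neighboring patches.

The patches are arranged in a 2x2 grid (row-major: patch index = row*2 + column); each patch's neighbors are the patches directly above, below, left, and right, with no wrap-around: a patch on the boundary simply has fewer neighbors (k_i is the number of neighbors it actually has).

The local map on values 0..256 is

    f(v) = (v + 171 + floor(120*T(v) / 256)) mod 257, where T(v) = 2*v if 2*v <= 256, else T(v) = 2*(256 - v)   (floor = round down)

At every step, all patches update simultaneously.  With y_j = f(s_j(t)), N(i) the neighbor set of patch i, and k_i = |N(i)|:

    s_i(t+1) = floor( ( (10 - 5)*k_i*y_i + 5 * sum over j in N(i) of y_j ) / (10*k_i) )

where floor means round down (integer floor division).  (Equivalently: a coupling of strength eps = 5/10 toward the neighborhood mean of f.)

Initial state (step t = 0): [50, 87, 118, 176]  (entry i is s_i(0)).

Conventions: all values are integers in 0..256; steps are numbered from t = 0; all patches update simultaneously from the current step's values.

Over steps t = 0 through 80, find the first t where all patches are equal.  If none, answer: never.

Answer: 7
Key observation: Synchronization is absorbing here: once all patches are equal they stay equal, and step 7 is the first all-equal step.

Derivation:
t=0: [50, 87, 118, 176]  (not all equal)
t=1: [61, 84, 114, 138]  (not all equal)
t=2: [68, 86, 115, 133]  (not all equal)
t=3: [76, 91, 119, 135]  (not all equal)
t=4: [89, 100, 127, 139]  (not all equal)
t=5: [109, 115, 142, 147]  (not all equal)
t=6: [137, 140, 153, 156]  (not all equal)
t=7: [162, 162, 162, 162]  (all equal)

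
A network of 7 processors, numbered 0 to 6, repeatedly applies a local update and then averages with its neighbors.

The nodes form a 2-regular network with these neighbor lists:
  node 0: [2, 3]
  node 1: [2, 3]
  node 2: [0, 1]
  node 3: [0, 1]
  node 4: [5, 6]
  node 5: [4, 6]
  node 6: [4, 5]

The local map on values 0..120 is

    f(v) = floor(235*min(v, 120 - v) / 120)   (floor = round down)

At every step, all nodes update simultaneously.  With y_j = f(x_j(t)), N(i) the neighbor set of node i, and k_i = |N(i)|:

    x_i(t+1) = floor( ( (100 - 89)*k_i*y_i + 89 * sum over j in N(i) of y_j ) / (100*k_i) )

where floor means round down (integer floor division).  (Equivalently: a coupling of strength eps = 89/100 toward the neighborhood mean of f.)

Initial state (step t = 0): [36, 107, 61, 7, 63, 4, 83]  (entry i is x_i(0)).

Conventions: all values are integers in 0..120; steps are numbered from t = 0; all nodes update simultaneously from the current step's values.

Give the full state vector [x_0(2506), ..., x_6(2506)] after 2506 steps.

Simulating step by step:
t=0: [36, 107, 61, 7, 63, 4, 83]
t=1: [64, 59, 54, 43, 47, 82, 60]
t=2: [96, 96, 111, 108, 95, 101, 86]
t=3: [22, 22, 43, 44, 51, 54, 45]
t=4: [80, 80, 47, 47, 96, 94, 100]
t=5: [90, 90, 79, 79, 44, 43, 47]
t=6: [77, 77, 60, 60, 87, 88, 85]
t=7: [113, 113, 87, 87, 64, 65, 63]
t=8: [58, 58, 18, 18, 109, 109, 108]
t=9: [43, 43, 104, 104, 21, 21, 21]
t=10: [36, 36, 78, 78, 41, 41, 41]
t=11: [80, 80, 71, 71, 80, 80, 80]
t=12: [93, 93, 79, 79, 78, 78, 78]
t=13: [76, 76, 55, 55, 82, 82, 82]
t=14: [104, 104, 88, 88, 74, 74, 74]
t=15: [58, 58, 34, 34, 90, 90, 90]
t=16: [71, 71, 107, 107, 58, 58, 58]
t=17: [32, 32, 87, 87, 113, 113, 113]
t=18: [63, 63, 62, 62, 13, 13, 13]
t=19: [112, 112, 111, 111, 25, 25, 25]
t=20: [16, 16, 15, 15, 48, 48, 48]
t=21: [29, 29, 30, 30, 94, 94, 94]
t=22: [57, 57, 56, 56, 50, 50, 50]
t=23: [109, 109, 110, 110, 97, 97, 97]
t=24: [19, 19, 20, 20, 45, 45, 45]
t=25: [38, 38, 37, 37, 88, 88, 88]
t=26: [72, 72, 73, 73, 62, 62, 62]
t=27: [92, 92, 93, 93, 113, 113, 113]
t=28: [52, 52, 53, 53, 13, 13, 13]
t=29: [102, 102, 101, 101, 25, 25, 25]
t=30: [36, 36, 35, 35, 48, 48, 48]
t=31: [68, 68, 69, 69, 94, 94, 94]
t=32: [99, 99, 100, 100, 50, 50, 50]
t=33: [39, 39, 40, 40, 97, 97, 97]
t=34: [77, 77, 76, 76, 45, 45, 45]
t=35: [85, 85, 84, 84, 88, 88, 88]
t=36: [69, 69, 68, 68, 62, 62, 62]
t=37: [100, 100, 99, 99, 113, 113, 113]
t=38: [40, 40, 39, 39, 13, 13, 13]
t=39: [76, 76, 77, 77, 25, 25, 25]
t=40: [84, 84, 85, 85, 48, 48, 48]
t=41: [68, 68, 69, 69, 94, 94, 94]

Answer: [69, 69, 68, 68, 62, 62, 62]
Key observation: The state at step 31, [68, 68, 69, 69, 94, 94, 94], reappears at step 41: the system is in a cycle of period 10 from step 31 on.  Therefore the state at step 2506 equals the state at step 31 + ((2506 - 31) mod 10) = 36, which is [69, 69, 68, 68, 62, 62, 62].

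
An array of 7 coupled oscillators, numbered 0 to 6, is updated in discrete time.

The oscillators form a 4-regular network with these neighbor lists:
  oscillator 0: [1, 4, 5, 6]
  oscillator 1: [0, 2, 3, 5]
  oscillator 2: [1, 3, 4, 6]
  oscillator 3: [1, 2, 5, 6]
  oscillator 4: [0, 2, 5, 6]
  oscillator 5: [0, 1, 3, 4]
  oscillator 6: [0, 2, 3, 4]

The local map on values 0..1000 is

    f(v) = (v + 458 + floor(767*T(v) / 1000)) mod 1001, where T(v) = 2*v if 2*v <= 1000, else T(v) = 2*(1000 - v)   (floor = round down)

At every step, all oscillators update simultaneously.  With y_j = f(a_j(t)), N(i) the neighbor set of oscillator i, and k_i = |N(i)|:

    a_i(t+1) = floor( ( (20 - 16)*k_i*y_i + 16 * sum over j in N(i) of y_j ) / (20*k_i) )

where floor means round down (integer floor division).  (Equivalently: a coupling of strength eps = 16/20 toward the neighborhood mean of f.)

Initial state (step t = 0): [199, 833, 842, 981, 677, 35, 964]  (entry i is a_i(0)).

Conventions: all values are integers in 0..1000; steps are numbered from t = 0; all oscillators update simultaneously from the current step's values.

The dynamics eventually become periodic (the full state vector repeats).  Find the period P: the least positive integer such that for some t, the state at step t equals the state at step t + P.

Simulating step by step:
t=0: [199, 833, 842, 981, 677, 35, 964]
t=1: [631, 612, 531, 515, 630, 630, 615]
t=2: [657, 678, 680, 680, 666, 668, 678]
t=3: [633, 631, 629, 628, 632, 632, 631]
t=4: [653, 653, 654, 654, 653, 653, 653]
t=5: [642, 641, 641, 641, 641, 641, 641]
t=6: [648, 648, 648, 648, 648, 648, 648]
t=7: [644, 644, 644, 644, 644, 644, 644]
t=8: [647, 647, 647, 647, 647, 647, 647]
t=9: [645, 645, 645, 645, 645, 645, 645]
t=10: [646, 646, 646, 646, 646, 646, 646]
t=11: [646, 646, 646, 646, 646, 646, 646]

Answer: 1
Key observation: The state at step 10, [646, 646, 646, 646, 646, 646, 646], reappears at step 11 — and no state repeats earlier — so the cycle the system enters has period 1.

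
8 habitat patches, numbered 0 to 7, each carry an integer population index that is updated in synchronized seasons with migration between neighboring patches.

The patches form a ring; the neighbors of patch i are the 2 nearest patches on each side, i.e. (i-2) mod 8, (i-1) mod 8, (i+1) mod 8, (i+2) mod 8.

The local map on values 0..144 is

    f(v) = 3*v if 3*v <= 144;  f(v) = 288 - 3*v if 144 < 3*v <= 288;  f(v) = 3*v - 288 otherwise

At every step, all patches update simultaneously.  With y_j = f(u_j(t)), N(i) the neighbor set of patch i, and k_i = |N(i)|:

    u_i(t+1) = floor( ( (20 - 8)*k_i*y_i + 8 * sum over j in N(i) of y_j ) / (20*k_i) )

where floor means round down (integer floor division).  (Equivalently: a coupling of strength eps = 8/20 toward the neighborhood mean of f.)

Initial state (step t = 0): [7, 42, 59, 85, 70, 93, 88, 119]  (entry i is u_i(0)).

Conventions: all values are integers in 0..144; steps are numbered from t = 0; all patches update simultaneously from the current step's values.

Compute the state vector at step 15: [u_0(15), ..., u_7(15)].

Answer: [52, 83, 109, 77, 87, 45, 46, 34]

Derivation:
t=0: [7, 42, 59, 85, 70, 93, 88, 119]
t=1: [45, 99, 92, 52, 64, 25, 32, 59]
t=2: [103, 44, 44, 98, 89, 88, 99, 98]
t=3: [40, 95, 97, 34, 29, 18, 12, 22]
t=4: [82, 30, 33, 75, 71, 61, 54, 60]
t=5: [67, 85, 86, 74, 84, 100, 108, 101]
t=6: [63, 39, 40, 50, 36, 22, 36, 25]
t=7: [101, 113, 118, 123, 108, 82, 99, 84]
t=8: [25, 50, 57, 68, 41, 41, 18, 33]
t=9: [85, 120, 112, 100, 111, 109, 74, 98]
t=10: [39, 53, 45, 27, 43, 36, 51, 24]
t=11: [117, 117, 126, 98, 123, 106, 123, 92]
t=12: [62, 54, 75, 30, 69, 36, 67, 30]
t=13: [97, 110, 77, 91, 83, 99, 90, 96]
t=14: [13, 32, 44, 23, 33, 12, 15, 7]
t=15: [52, 83, 109, 77, 87, 45, 46, 34]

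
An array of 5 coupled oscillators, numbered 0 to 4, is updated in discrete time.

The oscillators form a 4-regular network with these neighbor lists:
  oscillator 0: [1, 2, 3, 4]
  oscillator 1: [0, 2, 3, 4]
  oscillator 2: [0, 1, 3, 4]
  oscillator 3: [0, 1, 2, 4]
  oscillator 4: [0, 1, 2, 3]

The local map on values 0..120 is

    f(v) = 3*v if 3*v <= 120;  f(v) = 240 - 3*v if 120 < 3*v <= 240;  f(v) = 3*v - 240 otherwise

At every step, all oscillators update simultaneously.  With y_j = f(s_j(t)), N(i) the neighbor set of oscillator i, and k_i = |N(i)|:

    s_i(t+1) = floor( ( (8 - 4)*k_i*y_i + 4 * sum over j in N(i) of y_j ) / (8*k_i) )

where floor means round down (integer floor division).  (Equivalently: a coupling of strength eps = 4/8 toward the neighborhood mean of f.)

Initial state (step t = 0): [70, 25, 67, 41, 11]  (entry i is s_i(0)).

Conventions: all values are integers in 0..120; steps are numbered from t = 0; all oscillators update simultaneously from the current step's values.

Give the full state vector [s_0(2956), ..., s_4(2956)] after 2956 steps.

Answer: [91, 91, 89, 92, 88]
Key observation: The state at step 16, [91, 91, 89, 92, 88], reappears at step 18: the system is in a cycle of period 2 from step 16 on.  Therefore the state at step 2956 equals the state at step 16 + ((2956 - 16) mod 2) = 16, which is [91, 91, 89, 92, 88].

Derivation:
t=0: [70, 25, 67, 41, 11]
t=1: [48, 64, 51, 80, 49]
t=2: [76, 58, 73, 40, 75]
t=3: [33, 54, 37, 74, 34]
t=4: [88, 80, 92, 57, 89]
t=5: [28, 19, 33, 45, 29]
t=6: [85, 75, 91, 93, 86]
t=7: [20, 20, 27, 29, 21]
t=8: [66, 66, 74, 76, 67]
t=9: [34, 34, 25, 23, 33]
t=10: [94, 94, 84, 81, 93]
t=11: [33, 33, 21, 18, 31]
t=12: [88, 88, 74, 71, 85]
t=13: [22, 22, 20, 23, 19]
t=14: [64, 64, 62, 65, 61]
t=15: [49, 49, 51, 48, 52]
t=16: [91, 91, 89, 92, 88]
t=17: [31, 31, 29, 32, 28]
t=18: [91, 91, 89, 92, 88]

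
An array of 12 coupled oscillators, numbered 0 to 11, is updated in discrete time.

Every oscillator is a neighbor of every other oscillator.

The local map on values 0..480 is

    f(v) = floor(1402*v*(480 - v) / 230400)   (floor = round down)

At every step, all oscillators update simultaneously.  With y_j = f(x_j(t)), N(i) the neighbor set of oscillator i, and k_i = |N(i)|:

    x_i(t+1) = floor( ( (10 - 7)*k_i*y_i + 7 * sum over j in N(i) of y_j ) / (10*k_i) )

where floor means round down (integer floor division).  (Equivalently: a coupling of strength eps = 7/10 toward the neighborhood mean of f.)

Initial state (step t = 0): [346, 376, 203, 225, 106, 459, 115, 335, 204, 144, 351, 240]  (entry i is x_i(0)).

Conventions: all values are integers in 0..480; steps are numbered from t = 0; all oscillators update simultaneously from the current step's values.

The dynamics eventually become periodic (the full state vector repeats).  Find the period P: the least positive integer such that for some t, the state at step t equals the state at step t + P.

Simulating step by step:
t=0: [346, 376, 203, 225, 106, 459, 115, 335, 204, 144, 351, 240]
t=1: [277, 267, 292, 293, 268, 224, 271, 281, 292, 280, 276, 294]
t=2: [340, 341, 338, 338, 341, 341, 340, 340, 338, 340, 340, 338]
t=3: [289, 289, 290, 290, 289, 289, 289, 289, 290, 289, 289, 290]
t=4: [335, 335, 335, 335, 335, 335, 335, 335, 335, 335, 335, 335]
t=5: [295, 295, 295, 295, 295, 295, 295, 295, 295, 295, 295, 295]
t=6: [332, 332, 332, 332, 332, 332, 332, 332, 332, 332, 332, 332]
t=7: [298, 298, 298, 298, 298, 298, 298, 298, 298, 298, 298, 298]
t=8: [330, 330, 330, 330, 330, 330, 330, 330, 330, 330, 330, 330]
t=9: [301, 301, 301, 301, 301, 301, 301, 301, 301, 301, 301, 301]
t=10: [327, 327, 327, 327, 327, 327, 327, 327, 327, 327, 327, 327]
t=11: [304, 304, 304, 304, 304, 304, 304, 304, 304, 304, 304, 304]
t=12: [325, 325, 325, 325, 325, 325, 325, 325, 325, 325, 325, 325]
t=13: [306, 306, 306, 306, 306, 306, 306, 306, 306, 306, 306, 306]
t=14: [323, 323, 323, 323, 323, 323, 323, 323, 323, 323, 323, 323]
t=15: [308, 308, 308, 308, 308, 308, 308, 308, 308, 308, 308, 308]
t=16: [322, 322, 322, 322, 322, 322, 322, 322, 322, 322, 322, 322]
t=17: [309, 309, 309, 309, 309, 309, 309, 309, 309, 309, 309, 309]
t=18: [321, 321, 321, 321, 321, 321, 321, 321, 321, 321, 321, 321]
t=19: [310, 310, 310, 310, 310, 310, 310, 310, 310, 310, 310, 310]
t=20: [320, 320, 320, 320, 320, 320, 320, 320, 320, 320, 320, 320]
t=21: [311, 311, 311, 311, 311, 311, 311, 311, 311, 311, 311, 311]
t=22: [319, 319, 319, 319, 319, 319, 319, 319, 319, 319, 319, 319]
t=23: [312, 312, 312, 312, 312, 312, 312, 312, 312, 312, 312, 312]
t=24: [318, 318, 318, 318, 318, 318, 318, 318, 318, 318, 318, 318]
t=25: [313, 313, 313, 313, 313, 313, 313, 313, 313, 313, 313, 313]
t=26: [318, 318, 318, 318, 318, 318, 318, 318, 318, 318, 318, 318]

Answer: 2
Key observation: The state at step 24, [318, 318, 318, 318, 318, 318, 318, 318, 318, 318, 318, 318], reappears at step 26 — and no state repeats earlier — so the cycle the system enters has period 2.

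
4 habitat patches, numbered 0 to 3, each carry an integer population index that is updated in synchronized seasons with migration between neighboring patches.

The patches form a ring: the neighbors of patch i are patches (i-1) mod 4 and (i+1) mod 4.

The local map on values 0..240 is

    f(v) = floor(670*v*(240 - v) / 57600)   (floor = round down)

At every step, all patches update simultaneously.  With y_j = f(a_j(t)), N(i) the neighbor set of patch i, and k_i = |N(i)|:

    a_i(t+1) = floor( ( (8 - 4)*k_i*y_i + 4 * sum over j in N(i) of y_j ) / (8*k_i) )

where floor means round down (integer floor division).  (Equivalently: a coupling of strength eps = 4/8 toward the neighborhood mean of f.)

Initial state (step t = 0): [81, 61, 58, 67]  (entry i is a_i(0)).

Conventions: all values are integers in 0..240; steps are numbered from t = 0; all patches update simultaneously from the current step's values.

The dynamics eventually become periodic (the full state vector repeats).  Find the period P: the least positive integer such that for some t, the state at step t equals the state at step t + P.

Answer: 1
Key observation: The state at step 14, [154, 154, 154, 154], reappears at step 15 — and no state repeats earlier — so the cycle the system enters has period 1.

Derivation:
t=0: [81, 61, 58, 67]
t=1: [139, 131, 126, 134]
t=2: [164, 165, 166, 165]
t=3: [143, 143, 142, 143]
t=4: [161, 161, 161, 161]
t=5: [147, 147, 147, 147]
t=6: [159, 159, 159, 159]
t=7: [149, 149, 149, 149]
t=8: [157, 157, 157, 157]
t=9: [151, 151, 151, 151]
t=10: [156, 156, 156, 156]
t=11: [152, 152, 152, 152]
t=12: [155, 155, 155, 155]
t=13: [153, 153, 153, 153]
t=14: [154, 154, 154, 154]
t=15: [154, 154, 154, 154]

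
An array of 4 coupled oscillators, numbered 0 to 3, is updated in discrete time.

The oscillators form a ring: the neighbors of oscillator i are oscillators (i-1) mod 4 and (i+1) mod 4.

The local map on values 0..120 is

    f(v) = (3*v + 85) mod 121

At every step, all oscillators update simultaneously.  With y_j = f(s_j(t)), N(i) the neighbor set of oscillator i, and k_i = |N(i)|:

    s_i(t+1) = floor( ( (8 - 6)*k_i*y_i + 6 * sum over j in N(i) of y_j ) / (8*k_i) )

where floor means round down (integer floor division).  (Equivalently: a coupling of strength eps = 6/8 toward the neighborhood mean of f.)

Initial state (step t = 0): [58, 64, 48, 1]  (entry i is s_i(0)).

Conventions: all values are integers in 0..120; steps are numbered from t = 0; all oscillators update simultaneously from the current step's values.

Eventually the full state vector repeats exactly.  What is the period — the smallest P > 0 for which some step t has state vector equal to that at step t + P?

Answer: 5
Key observation: The state at step 43, [44, 44, 44, 44], reappears at step 48 — and no state repeats earlier — so the cycle the system enters has period 5.

Derivation:
t=0: [58, 64, 48, 1]
t=1: [50, 55, 73, 68]
t=2: [49, 68, 36, 77]
t=3: [73, 80, 63, 87]
t=4: [85, 56, 78, 61]
t=5: [38, 68, 33, 72]
t=6: [59, 64, 55, 67]
t=7: [34, 19, 31, 21]
t=8: [34, 51, 32, 52]
t=9: [105, 76, 103, 77]
t=10: [63, 43, 62, 44]
t=11: [78, 46, 78, 46]
t=12: [95, 83, 95, 83]
t=13: [70, 28, 70, 28]
t=14: [49, 51, 49, 51]
t=15: [115, 112, 115, 112]
t=16: [60, 64, 60, 64]
t=17: [32, 26, 32, 26]
t=18: [46, 55, 46, 55]
t=19: [31, 78, 31, 78]
t=20: [72, 62, 72, 62]
t=21: [36, 51, 36, 51]
t=22: [105, 83, 105, 83]
t=23: [78, 50, 78, 50]
t=24: [104, 86, 104, 86]
t=25: [84, 50, 84, 50]
t=26: [109, 99, 109, 99]
t=27: [26, 41, 26, 41]
t=28: [75, 53, 75, 53]
t=29: [18, 51, 18, 51]
t=30: [92, 42, 92, 42]
t=31: [97, 111, 97, 111]
t=32: [44, 23, 44, 23]
t=33: [48, 80, 48, 80]
t=34: [89, 101, 89, 101]
t=35: [46, 88, 46, 88]
t=36: [105, 103, 105, 103]
t=37: [32, 35, 32, 35]
t=38: [66, 62, 66, 62]
t=39: [32, 38, 32, 38]
t=40: [73, 64, 73, 64]
t=41: [41, 55, 41, 55]
t=42: [27, 67, 27, 67]
t=43: [44, 44, 44, 44]
t=44: [96, 96, 96, 96]
t=45: [10, 10, 10, 10]
t=46: [115, 115, 115, 115]
t=47: [67, 67, 67, 67]
t=48: [44, 44, 44, 44]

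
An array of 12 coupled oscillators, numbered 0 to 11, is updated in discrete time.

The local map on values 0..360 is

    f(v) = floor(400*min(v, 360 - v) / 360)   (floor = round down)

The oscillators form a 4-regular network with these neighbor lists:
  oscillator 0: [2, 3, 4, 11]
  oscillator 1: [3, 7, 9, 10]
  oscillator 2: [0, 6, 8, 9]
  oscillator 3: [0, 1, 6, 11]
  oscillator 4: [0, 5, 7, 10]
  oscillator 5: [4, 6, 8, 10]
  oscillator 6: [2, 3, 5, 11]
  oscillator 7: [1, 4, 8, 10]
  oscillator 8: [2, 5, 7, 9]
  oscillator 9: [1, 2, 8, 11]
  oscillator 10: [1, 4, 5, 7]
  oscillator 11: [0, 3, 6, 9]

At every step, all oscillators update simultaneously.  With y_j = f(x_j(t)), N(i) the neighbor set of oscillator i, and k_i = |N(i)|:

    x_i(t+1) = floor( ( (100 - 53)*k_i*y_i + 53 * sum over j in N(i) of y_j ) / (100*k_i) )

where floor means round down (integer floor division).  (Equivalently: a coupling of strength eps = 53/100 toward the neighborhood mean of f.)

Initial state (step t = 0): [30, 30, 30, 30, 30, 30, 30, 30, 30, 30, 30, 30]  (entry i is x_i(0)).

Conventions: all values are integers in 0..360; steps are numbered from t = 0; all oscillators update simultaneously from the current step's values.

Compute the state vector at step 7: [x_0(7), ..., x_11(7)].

Answer: [58, 58, 58, 58, 58, 58, 58, 58, 58, 58, 58, 58]

Derivation:
t=0: [30, 30, 30, 30, 30, 30, 30, 30, 30, 30, 30, 30]
t=1: [33, 33, 33, 33, 33, 33, 33, 33, 33, 33, 33, 33]
t=2: [36, 36, 36, 36, 36, 36, 36, 36, 36, 36, 36, 36]
t=3: [40, 40, 40, 40, 40, 40, 40, 40, 40, 40, 40, 40]
t=4: [44, 44, 44, 44, 44, 44, 44, 44, 44, 44, 44, 44]
t=5: [48, 48, 48, 48, 48, 48, 48, 48, 48, 48, 48, 48]
t=6: [53, 53, 53, 53, 53, 53, 53, 53, 53, 53, 53, 53]
t=7: [58, 58, 58, 58, 58, 58, 58, 58, 58, 58, 58, 58]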